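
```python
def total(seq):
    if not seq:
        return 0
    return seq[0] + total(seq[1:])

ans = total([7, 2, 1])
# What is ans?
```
Call trace:
total(seq=[7, 2, 1])
  total(seq=[2, 1])
    total(seq=[1])
      total(seq=[])
      -> return 0
    -> return 1
  -> return 3
-> return 10

Final answer: 10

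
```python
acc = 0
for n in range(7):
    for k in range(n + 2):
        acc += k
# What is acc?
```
Trace:
  acc=0
  acc=0, n=0, k=0
  acc=1, n=0, k=1
  acc=1, n=1, k=0
  acc=2, n=1, k=1
  acc=4, n=1, k=2
  acc=4, n=2, k=0
  acc=5, n=2, k=1
  acc=7, n=2, k=2
  acc=10, n=2, k=3
  acc=10, n=3, k=0
  acc=11, n=3, k=1
  acc=13, n=3, k=2
  acc=16, n=3, k=3
  acc=20, n=3, k=4
  acc=20, n=4, k=0
  acc=21, n=4, k=1
  acc=23, n=4, k=2
  acc=26, n=4, k=3
  acc=30, n=4, k=4
  acc=35, n=4, k=5
  acc=35, n=5, k=0
  acc=36, n=5, k=1
  acc=38, n=5, k=2
  acc=41, n=5, k=3
  acc=45, n=5, k=4
  acc=50, n=5, k=5
  acc=56, n=5, k=6
  acc=56, n=6, k=0
  acc=57, n=6, k=1
  acc=59, n=6, k=2
  acc=62, n=6, k=3
  acc=66, n=6, k=4
  acc=71, n=6, k=5
  acc=77, n=6, k=6
  acc=84, n=6, k=7

Final answer: 84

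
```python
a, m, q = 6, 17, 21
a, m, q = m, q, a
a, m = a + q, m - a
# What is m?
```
Trace:
  a=6, m=17, q=21
  a=17, m=21, q=6
  a=23, m=4, q=6

Final answer: 4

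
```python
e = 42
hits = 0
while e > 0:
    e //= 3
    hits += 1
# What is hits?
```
Trace:
  e=42
  e=42, hits=0
  e=14, hits=1
  e=4, hits=2
  e=1, hits=3
  e=0, hits=4

Final answer: 4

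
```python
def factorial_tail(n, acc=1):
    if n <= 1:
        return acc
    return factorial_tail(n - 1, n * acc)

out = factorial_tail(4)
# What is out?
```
Call trace:
factorial_tail(n=4, acc=1)
  factorial_tail(n=3, acc=4)
    factorial_tail(n=2, acc=12)
      factorial_tail(n=1, acc=24)
      -> return 24
    -> return 24
  -> return 24
-> return 24

Final answer: 24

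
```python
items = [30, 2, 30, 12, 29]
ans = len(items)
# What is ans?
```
Trace:
  items=[30, 2, 30, 12, 29]
  items=[30, 2, 30, 12, 29], ans=5

Final answer: 5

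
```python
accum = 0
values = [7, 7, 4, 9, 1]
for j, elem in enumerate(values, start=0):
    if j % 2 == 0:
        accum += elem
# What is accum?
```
Trace:
  accum=0
  accum=7, j=0, elem=7
  accum=7, j=1, elem=7
  accum=11, j=2, elem=4
  accum=11, j=3, elem=9
  accum=12, j=4, elem=1

Final answer: 12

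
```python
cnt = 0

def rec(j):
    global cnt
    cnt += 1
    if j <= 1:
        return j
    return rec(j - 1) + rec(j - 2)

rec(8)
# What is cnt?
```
Call trace (a repeated sub-call is expanded the first time; later identical calls just restate its return value):
rec(j=8)
  rec(j=7)
    rec(j=6)
      rec(j=5)
        rec(j=4)
          rec(j=3)
            rec(j=2)
              rec(j=1)
              -> return 1
              rec(j=0)
              -> return 0
            -> return 1
            rec(j=1)
            -> return 1
          -> return 2
          rec(j=2) -> return 1  (same call as traced above)
        -> return 3
        rec(j=3) -> return 2  (same call as traced above)
      -> return 5
      rec(j=4) -> return 3  (same call as traced above)
    -> return 8
    rec(j=5) -> return 5  (same call as traced above)
  -> return 13
  rec(j=6) -> return 8  (same call as traced above)
-> return 21

cnt is incremented once per call, so count the calls in each subtree. Let C(j) = number of calls made by rec(j).
C(0) = C(1) = 1 (base case, no recursion); C(j) = 1 + C(j - 1) + C(j - 2) otherwise.
C(2) = 1 + C(1) + C(0) = 1 + 1 + 1 = 3
C(3) = 1 + C(2) + C(1) = 1 + 3 + 1 = 5
C(4) = 1 + C(3) + C(2) = 1 + 5 + 3 = 9
C(5) = 1 + C(4) + C(3) = 1 + 9 + 5 = 15
C(6) = 1 + C(5) + C(4) = 1 + 15 + 9 = 25
C(7) = 1 + C(6) + C(5) = 1 + 25 + 15 = 41
C(8) = 1 + C(7) + C(6) = 1 + 41 + 25 = 67
cnt = C(8) = 67

Final answer: 67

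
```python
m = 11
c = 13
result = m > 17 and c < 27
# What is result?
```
Trace:
  m=11
  m=11, c=13
  m=11, c=13, result=False

Final answer: False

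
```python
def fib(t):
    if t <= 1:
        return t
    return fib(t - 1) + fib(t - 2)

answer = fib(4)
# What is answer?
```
Call trace (a repeated sub-call is expanded the first time; later identical calls just restate its return value):
fib(t=4)
  fib(t=3)
    fib(t=2)
      fib(t=1)
      -> return 1
      fib(t=0)
      -> return 0
    -> return 1
    fib(t=1)
    -> return 1
  -> return 2
  fib(t=2) -> return 1  (same call as traced above)
-> return 3

Final answer: 3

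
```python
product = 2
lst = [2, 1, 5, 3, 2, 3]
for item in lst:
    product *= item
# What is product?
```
Trace:
  product=2
  product=4, item=2
  product=4, item=1
  product=20, item=5
  product=60, item=3
  product=120, item=2
  product=360, item=3

Final answer: 360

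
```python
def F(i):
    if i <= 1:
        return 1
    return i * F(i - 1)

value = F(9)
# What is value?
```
Call trace:
F(i=9)
  F(i=8)
    F(i=7)
      F(i=6)
        F(i=5)
          F(i=4)
            F(i=3)
              F(i=2)
                F(i=1)
                -> return 1
              -> return 2
            -> return 6
          -> return 24
        -> return 120
      -> return 720
    -> return 5040
  -> return 40320
-> return 362880

Final answer: 362880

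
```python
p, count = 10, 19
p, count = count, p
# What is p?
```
Trace:
  p=10, count=19
  p=19, count=10

Final answer: 19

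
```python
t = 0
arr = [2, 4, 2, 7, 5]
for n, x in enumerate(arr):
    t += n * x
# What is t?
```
Trace:
  t=0
  t=0, n=0, x=2
  t=4, n=1, x=4
  t=8, n=2, x=2
  t=29, n=3, x=7
  t=49, n=4, x=5

Final answer: 49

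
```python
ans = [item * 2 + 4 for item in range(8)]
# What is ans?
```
Trace:
  item=0
  item=1
  item=2
  item=3
  item=4
  item=5
  item=6
  item=7
  ans=[4, 6, 8, 10, 12, 14, 16, 18]

Final answer: [4, 6, 8, 10, 12, 14, 16, 18]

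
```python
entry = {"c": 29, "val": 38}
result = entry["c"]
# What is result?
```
Trace:
  entry={'c': 29, 'val': 38}
  entry={'c': 29, 'val': 38}, result=29

Final answer: 29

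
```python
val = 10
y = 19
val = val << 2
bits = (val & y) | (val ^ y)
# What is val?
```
Trace:
  val=10
  val=10, y=19
  val=40, y=19
  val=40, y=19, bits=59

Final answer: 40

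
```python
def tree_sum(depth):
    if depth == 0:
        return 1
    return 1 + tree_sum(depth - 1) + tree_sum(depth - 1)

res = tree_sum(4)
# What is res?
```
Call trace (a repeated sub-call is expanded the first time; later identical calls just restate its return value):
tree_sum(depth=4)
  tree_sum(depth=3)
    tree_sum(depth=2)
      tree_sum(depth=1)
        tree_sum(depth=0)
        -> return 1
        tree_sum(depth=0)
        -> return 1
      -> return 3
      tree_sum(depth=1) -> return 3  (same call as traced above)
    -> return 7
    tree_sum(depth=2) -> return 7  (same call as traced above)
  -> return 15
  tree_sum(depth=3) -> return 15  (same call as traced above)
-> return 31

Final answer: 31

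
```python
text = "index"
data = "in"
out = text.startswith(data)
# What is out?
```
Trace:
  text='index'
  text='index', data='in'
  text='index', data='in', out=True

Final answer: True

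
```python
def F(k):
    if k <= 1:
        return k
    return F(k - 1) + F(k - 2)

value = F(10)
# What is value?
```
Call trace (a repeated sub-call is expanded the first time; later identical calls just restate its return value):
F(k=10)
  F(k=9)
    F(k=8)
      F(k=7)
        F(k=6)
          F(k=5)
            F(k=4)
              F(k=3)
                F(k=2)
                  F(k=1)
                  -> return 1
                  F(k=0)
                  -> return 0
                -> return 1
                F(k=1)
                -> return 1
              -> return 2
              F(k=2) -> return 1  (same call as traced above)
            -> return 3
            F(k=3) -> return 2  (same call as traced above)
          -> return 5
          F(k=4) -> return 3  (same call as traced above)
        -> return 8
        F(k=5) -> return 5  (same call as traced above)
      -> return 13
      F(k=6) -> return 8  (same call as traced above)
    -> return 21
    F(k=7) -> return 13  (same call as traced above)
  -> return 34
  F(k=8) -> return 21  (same call as traced above)
-> return 55

Final answer: 55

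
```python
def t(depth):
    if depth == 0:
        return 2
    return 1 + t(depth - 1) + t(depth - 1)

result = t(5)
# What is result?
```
Call trace (a repeated sub-call is expanded the first time; later identical calls just restate its return value):
t(depth=5)
  t(depth=4)
    t(depth=3)
      t(depth=2)
        t(depth=1)
          t(depth=0)
          -> return 2
          t(depth=0)
          -> return 2
        -> return 5
        t(depth=1) -> return 5  (same call as traced above)
      -> return 11
      t(depth=2) -> return 11  (same call as traced above)
    -> return 23
    t(depth=3) -> return 23  (same call as traced above)
  -> return 47
  t(depth=4) -> return 47  (same call as traced above)
-> return 95

Final answer: 95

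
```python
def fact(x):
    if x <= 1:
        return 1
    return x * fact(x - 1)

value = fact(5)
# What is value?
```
Call trace:
fact(x=5)
  fact(x=4)
    fact(x=3)
      fact(x=2)
        fact(x=1)
        -> return 1
      -> return 2
    -> return 6
  -> return 24
-> return 120

Final answer: 120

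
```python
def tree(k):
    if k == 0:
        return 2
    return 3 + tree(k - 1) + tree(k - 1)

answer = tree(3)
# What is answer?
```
Call trace (a repeated sub-call is expanded the first time; later identical calls just restate its return value):
tree(k=3)
  tree(k=2)
    tree(k=1)
      tree(k=0)
      -> return 2
      tree(k=0)
      -> return 2
    -> return 7
    tree(k=1) -> return 7  (same call as traced above)
  -> return 17
  tree(k=2) -> return 17  (same call as traced above)
-> return 37

Final answer: 37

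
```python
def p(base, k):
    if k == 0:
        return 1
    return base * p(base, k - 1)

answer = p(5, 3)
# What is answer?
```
Call trace:
p(base=5, k=3)
  p(base=5, k=2)
    p(base=5, k=1)
      p(base=5, k=0)
      -> return 1
    -> return 5
  -> return 25
-> return 125

Final answer: 125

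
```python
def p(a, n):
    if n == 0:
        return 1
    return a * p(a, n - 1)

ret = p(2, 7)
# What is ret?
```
Call trace:
p(a=2, n=7)
  p(a=2, n=6)
    p(a=2, n=5)
      p(a=2, n=4)
        p(a=2, n=3)
          p(a=2, n=2)
            p(a=2, n=1)
              p(a=2, n=0)
              -> return 1
            -> return 2
          -> return 4
        -> return 8
      -> return 16
    -> return 32
  -> return 64
-> return 128

Final answer: 128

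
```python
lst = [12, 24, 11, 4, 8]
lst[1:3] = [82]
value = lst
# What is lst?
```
Trace:
  lst=[12, 24, 11, 4, 8]
  lst=[12, 82, 4, 8]
  lst=[12, 82, 4, 8], value=[12, 82, 4, 8]

Final answer: [12, 82, 4, 8]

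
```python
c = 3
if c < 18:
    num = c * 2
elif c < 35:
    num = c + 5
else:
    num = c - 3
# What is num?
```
Trace:
  c=3
  c=3, num=6

Final answer: 6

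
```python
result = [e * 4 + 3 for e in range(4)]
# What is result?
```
Trace:
  e=0
  e=1
  e=2
  e=3
  result=[3, 7, 11, 15]

Final answer: [3, 7, 11, 15]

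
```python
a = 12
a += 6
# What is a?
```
Trace:
  a=12
  a=18

Final answer: 18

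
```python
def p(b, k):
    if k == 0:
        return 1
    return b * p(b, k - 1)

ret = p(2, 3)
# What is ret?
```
Call trace:
p(b=2, k=3)
  p(b=2, k=2)
    p(b=2, k=1)
      p(b=2, k=0)
      -> return 1
    -> return 2
  -> return 4
-> return 8

Final answer: 8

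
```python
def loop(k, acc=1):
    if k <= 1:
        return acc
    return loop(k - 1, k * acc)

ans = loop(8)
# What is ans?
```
Call trace:
loop(k=8, acc=1)
  loop(k=7, acc=8)
    loop(k=6, acc=56)
      loop(k=5, acc=336)
        loop(k=4, acc=1680)
          loop(k=3, acc=6720)
            loop(k=2, acc=20160)
              loop(k=1, acc=40320)
              -> return 40320
            -> return 40320
          -> return 40320
        -> return 40320
      -> return 40320
    -> return 40320
  -> return 40320
-> return 40320

Final answer: 40320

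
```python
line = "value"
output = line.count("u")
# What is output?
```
Trace:
  line='value'
  line='value', output=1

Final answer: 1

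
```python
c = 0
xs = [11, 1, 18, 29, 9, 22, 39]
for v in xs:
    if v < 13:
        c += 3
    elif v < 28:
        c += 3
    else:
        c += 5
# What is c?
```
Trace:
  c=0
  c=3, v=11
  c=6, v=1
  c=9, v=18
  c=14, v=29
  c=17, v=9
  c=20, v=22
  c=25, v=39

Final answer: 25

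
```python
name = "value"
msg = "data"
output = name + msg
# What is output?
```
Trace:
  name='value'
  name='value', msg='data'
  name='value', msg='data', output='valuedata'

Final answer: 'valuedata'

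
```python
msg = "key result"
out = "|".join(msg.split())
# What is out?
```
Trace:
  msg='key result'
  msg='key result', out='key|result'

Final answer: 'key|result'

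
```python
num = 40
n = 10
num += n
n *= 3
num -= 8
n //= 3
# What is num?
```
Trace:
  num=40
  num=40, n=10
  num=50, n=10
  num=50, n=30
  num=42, n=30
  num=42, n=10

Final answer: 42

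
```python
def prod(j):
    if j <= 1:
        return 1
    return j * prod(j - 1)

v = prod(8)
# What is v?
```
Call trace:
prod(j=8)
  prod(j=7)
    prod(j=6)
      prod(j=5)
        prod(j=4)
          prod(j=3)
            prod(j=2)
              prod(j=1)
              -> return 1
            -> return 2
          -> return 6
        -> return 24
      -> return 120
    -> return 720
  -> return 5040
-> return 40320

Final answer: 40320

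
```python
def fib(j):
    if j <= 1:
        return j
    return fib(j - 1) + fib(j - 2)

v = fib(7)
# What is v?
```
Call trace (a repeated sub-call is expanded the first time; later identical calls just restate its return value):
fib(j=7)
  fib(j=6)
    fib(j=5)
      fib(j=4)
        fib(j=3)
          fib(j=2)
            fib(j=1)
            -> return 1
            fib(j=0)
            -> return 0
          -> return 1
          fib(j=1)
          -> return 1
        -> return 2
        fib(j=2) -> return 1  (same call as traced above)
      -> return 3
      fib(j=3) -> return 2  (same call as traced above)
    -> return 5
    fib(j=4) -> return 3  (same call as traced above)
  -> return 8
  fib(j=5) -> return 5  (same call as traced above)
-> return 13

Final answer: 13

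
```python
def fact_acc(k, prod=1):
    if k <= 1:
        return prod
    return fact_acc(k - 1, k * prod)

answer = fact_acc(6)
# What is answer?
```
Call trace:
fact_acc(k=6, prod=1)
  fact_acc(k=5, prod=6)
    fact_acc(k=4, prod=30)
      fact_acc(k=3, prod=120)
        fact_acc(k=2, prod=360)
          fact_acc(k=1, prod=720)
          -> return 720
        -> return 720
      -> return 720
    -> return 720
  -> return 720
-> return 720

Final answer: 720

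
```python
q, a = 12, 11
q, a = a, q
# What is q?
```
Trace:
  q=12, a=11
  q=11, a=12

Final answer: 11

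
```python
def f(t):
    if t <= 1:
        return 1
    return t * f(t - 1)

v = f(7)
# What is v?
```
Call trace:
f(t=7)
  f(t=6)
    f(t=5)
      f(t=4)
        f(t=3)
          f(t=2)
            f(t=1)
            -> return 1
          -> return 2
        -> return 6
      -> return 24
    -> return 120
  -> return 720
-> return 5040

Final answer: 5040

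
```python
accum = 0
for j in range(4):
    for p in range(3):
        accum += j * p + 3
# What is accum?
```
Trace:
  accum=0
  accum=3, j=0, p=0
  accum=6, j=0, p=1
  accum=9, j=0, p=2
  accum=12, j=1, p=0
  accum=16, j=1, p=1
  accum=21, j=1, p=2
  accum=24, j=2, p=0
  accum=29, j=2, p=1
  accum=36, j=2, p=2
  accum=39, j=3, p=0
  accum=45, j=3, p=1
  accum=54, j=3, p=2

Final answer: 54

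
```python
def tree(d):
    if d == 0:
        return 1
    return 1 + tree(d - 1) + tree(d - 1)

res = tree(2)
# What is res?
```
Call trace (a repeated sub-call is expanded the first time; later identical calls just restate its return value):
tree(d=2)
  tree(d=1)
    tree(d=0)
    -> return 1
    tree(d=0)
    -> return 1
  -> return 3
  tree(d=1) -> return 3  (same call as traced above)
-> return 7

Final answer: 7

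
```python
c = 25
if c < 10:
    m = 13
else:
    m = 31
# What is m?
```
Trace:
  c=25
  c=25, m=31

Final answer: 31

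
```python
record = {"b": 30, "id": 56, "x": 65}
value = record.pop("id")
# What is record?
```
Trace:
  record={'b': 30, 'id': 56, 'x': 65}
  record={'b': 30, 'x': 65}, value=56

Final answer: {'b': 30, 'x': 65}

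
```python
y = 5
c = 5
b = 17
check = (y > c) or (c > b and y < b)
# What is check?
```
Trace:
  y=5
  y=5, c=5
  y=5, c=5, b=17
  y=5, c=5, b=17, check=False

Final answer: False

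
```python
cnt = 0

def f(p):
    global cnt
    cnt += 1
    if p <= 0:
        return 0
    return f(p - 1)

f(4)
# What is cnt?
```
Call trace:
f(p=4)
  f(p=3)
    f(p=2)
      f(p=1)
        f(p=0)
        -> return 0
      -> return 0
    -> return 0
  -> return 0
-> return 0

cnt is incremented once per call. f is entered once for each p = 4, 3, 2, 1, 0 (the p <= 0 call returns without recursing), i.e. 4 + 1 calls.
cnt = 5

Final answer: 5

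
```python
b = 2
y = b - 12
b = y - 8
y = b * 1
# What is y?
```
Trace:
  b=2
  b=2, y=-10
  b=-18, y=-10
  b=-18, y=-18

Final answer: -18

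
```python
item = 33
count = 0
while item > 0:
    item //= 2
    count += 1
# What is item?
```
Trace:
  item=33
  item=33, count=0
  item=16, count=1
  item=8, count=2
  item=4, count=3
  item=2, count=4
  item=1, count=5
  item=0, count=6

Final answer: 0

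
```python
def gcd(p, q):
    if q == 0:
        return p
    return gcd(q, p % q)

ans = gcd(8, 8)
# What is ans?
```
Call trace:
gcd(p=8, q=8)
  gcd(p=8, q=0)
  -> return 8
-> return 8

Final answer: 8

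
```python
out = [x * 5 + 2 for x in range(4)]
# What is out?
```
Trace:
  x=0
  x=1
  x=2
  x=3
  out=[2, 7, 12, 17]

Final answer: [2, 7, 12, 17]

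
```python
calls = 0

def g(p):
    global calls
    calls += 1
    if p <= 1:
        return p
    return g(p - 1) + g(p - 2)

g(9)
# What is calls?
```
Call trace (a repeated sub-call is expanded the first time; later identical calls just restate its return value):
g(p=9)
  g(p=8)
    g(p=7)
      g(p=6)
        g(p=5)
          g(p=4)
            g(p=3)
              g(p=2)
                g(p=1)
                -> return 1
                g(p=0)
                -> return 0
              -> return 1
              g(p=1)
              -> return 1
            -> return 2
            g(p=2) -> return 1  (same call as traced above)
          -> return 3
          g(p=3) -> return 2  (same call as traced above)
        -> return 5
        g(p=4) -> return 3  (same call as traced above)
      -> return 8
      g(p=5) -> return 5  (same call as traced above)
    -> return 13
    g(p=6) -> return 8  (same call as traced above)
  -> return 21
  g(p=7) -> return 13  (same call as traced above)
-> return 34

calls is incremented once per call, so count the calls in each subtree. Let C(p) = number of calls made by g(p).
C(0) = C(1) = 1 (base case, no recursion); C(p) = 1 + C(p - 1) + C(p - 2) otherwise.
C(2) = 1 + C(1) + C(0) = 1 + 1 + 1 = 3
C(3) = 1 + C(2) + C(1) = 1 + 3 + 1 = 5
C(4) = 1 + C(3) + C(2) = 1 + 5 + 3 = 9
C(5) = 1 + C(4) + C(3) = 1 + 9 + 5 = 15
C(6) = 1 + C(5) + C(4) = 1 + 15 + 9 = 25
C(7) = 1 + C(6) + C(5) = 1 + 25 + 15 = 41
C(8) = 1 + C(7) + C(6) = 1 + 41 + 25 = 67
C(9) = 1 + C(8) + C(7) = 1 + 67 + 41 = 109
calls = C(9) = 109

Final answer: 109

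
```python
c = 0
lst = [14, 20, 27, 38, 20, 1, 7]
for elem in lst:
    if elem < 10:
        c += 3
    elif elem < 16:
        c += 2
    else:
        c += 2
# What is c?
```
Trace:
  c=0
  c=2, elem=14
  c=4, elem=20
  c=6, elem=27
  c=8, elem=38
  c=10, elem=20
  c=13, elem=1
  c=16, elem=7

Final answer: 16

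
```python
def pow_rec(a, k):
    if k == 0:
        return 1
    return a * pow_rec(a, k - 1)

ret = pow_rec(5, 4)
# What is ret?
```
Call trace:
pow_rec(a=5, k=4)
  pow_rec(a=5, k=3)
    pow_rec(a=5, k=2)
      pow_rec(a=5, k=1)
        pow_rec(a=5, k=0)
        -> return 1
      -> return 5
    -> return 25
  -> return 125
-> return 625

Final answer: 625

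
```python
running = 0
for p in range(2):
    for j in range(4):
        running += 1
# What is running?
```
Trace:
  running=0
  running=1, p=0, j=0
  running=2, p=0, j=1
  running=3, p=0, j=2
  running=4, p=0, j=3
  running=5, p=1, j=0
  running=6, p=1, j=1
  running=7, p=1, j=2
  running=8, p=1, j=3

Final answer: 8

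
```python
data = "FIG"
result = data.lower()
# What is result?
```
Trace:
  data='FIG'
  data='FIG', result='fig'

Final answer: 'fig'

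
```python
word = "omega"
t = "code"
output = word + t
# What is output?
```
Trace:
  word='omega'
  word='omega', t='code'
  word='omega', t='code', output='omegacode'

Final answer: 'omegacode'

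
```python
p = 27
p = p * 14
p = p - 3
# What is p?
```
Trace:
  p=27
  p=378
  p=375

Final answer: 375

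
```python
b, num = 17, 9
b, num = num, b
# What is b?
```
Trace:
  b=17, num=9
  b=9, num=17

Final answer: 9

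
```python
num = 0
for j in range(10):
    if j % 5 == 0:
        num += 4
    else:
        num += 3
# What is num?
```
Trace:
  num=0
  num=4, j=0
  num=7, j=1
  num=10, j=2
  num=13, j=3
  num=16, j=4
  num=20, j=5
  num=23, j=6
  num=26, j=7
  num=29, j=8
  num=32, j=9

Final answer: 32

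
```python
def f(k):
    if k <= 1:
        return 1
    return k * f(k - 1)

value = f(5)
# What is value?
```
Call trace:
f(k=5)
  f(k=4)
    f(k=3)
      f(k=2)
        f(k=1)
        -> return 1
      -> return 2
    -> return 6
  -> return 24
-> return 120

Final answer: 120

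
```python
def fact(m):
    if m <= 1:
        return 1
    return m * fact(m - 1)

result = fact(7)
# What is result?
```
Call trace:
fact(m=7)
  fact(m=6)
    fact(m=5)
      fact(m=4)
        fact(m=3)
          fact(m=2)
            fact(m=1)
            -> return 1
          -> return 2
        -> return 6
      -> return 24
    -> return 120
  -> return 720
-> return 5040

Final answer: 5040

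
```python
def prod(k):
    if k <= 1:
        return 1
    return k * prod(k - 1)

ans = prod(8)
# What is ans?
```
Call trace:
prod(k=8)
  prod(k=7)
    prod(k=6)
      prod(k=5)
        prod(k=4)
          prod(k=3)
            prod(k=2)
              prod(k=1)
              -> return 1
            -> return 2
          -> return 6
        -> return 24
      -> return 120
    -> return 720
  -> return 5040
-> return 40320

Final answer: 40320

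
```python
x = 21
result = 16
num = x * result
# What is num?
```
Trace:
  x=21
  x=21, result=16
  x=21, result=16, num=336

Final answer: 336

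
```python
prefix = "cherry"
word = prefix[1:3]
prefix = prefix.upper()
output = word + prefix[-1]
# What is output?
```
Trace:
  prefix='cherry'
  prefix='cherry', word='he'
  prefix='CHERRY', word='he'
  prefix='CHERRY', word='he', output='heY'

Final answer: 'heY'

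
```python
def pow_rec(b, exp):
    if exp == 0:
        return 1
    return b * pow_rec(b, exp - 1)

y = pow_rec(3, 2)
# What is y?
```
Call trace:
pow_rec(b=3, exp=2)
  pow_rec(b=3, exp=1)
    pow_rec(b=3, exp=0)
    -> return 1
  -> return 3
-> return 9

Final answer: 9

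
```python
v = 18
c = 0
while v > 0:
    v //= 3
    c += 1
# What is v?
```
Trace:
  v=18
  v=18, c=0
  v=6, c=1
  v=2, c=2
  v=0, c=3

Final answer: 0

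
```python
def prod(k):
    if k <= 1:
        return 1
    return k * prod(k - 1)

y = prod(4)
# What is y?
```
Call trace:
prod(k=4)
  prod(k=3)
    prod(k=2)
      prod(k=1)
      -> return 1
    -> return 2
  -> return 6
-> return 24

Final answer: 24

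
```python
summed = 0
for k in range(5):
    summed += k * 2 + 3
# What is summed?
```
Trace:
  summed=0
  summed=3, k=0
  summed=8, k=1
  summed=15, k=2
  summed=24, k=3
  summed=35, k=4

Final answer: 35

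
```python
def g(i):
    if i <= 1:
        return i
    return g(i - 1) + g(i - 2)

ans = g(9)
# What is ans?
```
Call trace (a repeated sub-call is expanded the first time; later identical calls just restate its return value):
g(i=9)
  g(i=8)
    g(i=7)
      g(i=6)
        g(i=5)
          g(i=4)
            g(i=3)
              g(i=2)
                g(i=1)
                -> return 1
                g(i=0)
                -> return 0
              -> return 1
              g(i=1)
              -> return 1
            -> return 2
            g(i=2) -> return 1  (same call as traced above)
          -> return 3
          g(i=3) -> return 2  (same call as traced above)
        -> return 5
        g(i=4) -> return 3  (same call as traced above)
      -> return 8
      g(i=5) -> return 5  (same call as traced above)
    -> return 13
    g(i=6) -> return 8  (same call as traced above)
  -> return 21
  g(i=7) -> return 13  (same call as traced above)
-> return 34

Final answer: 34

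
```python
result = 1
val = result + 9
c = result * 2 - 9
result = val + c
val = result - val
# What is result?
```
Trace:
  result=1
  result=1, val=10
  result=1, val=10, c=-7
  result=3, val=10, c=-7
  result=3, val=-7, c=-7

Final answer: 3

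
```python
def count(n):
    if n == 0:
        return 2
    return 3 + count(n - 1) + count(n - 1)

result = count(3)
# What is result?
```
Call trace (a repeated sub-call is expanded the first time; later identical calls just restate its return value):
count(n=3)
  count(n=2)
    count(n=1)
      count(n=0)
      -> return 2
      count(n=0)
      -> return 2
    -> return 7
    count(n=1) -> return 7  (same call as traced above)
  -> return 17
  count(n=2) -> return 17  (same call as traced above)
-> return 37

Final answer: 37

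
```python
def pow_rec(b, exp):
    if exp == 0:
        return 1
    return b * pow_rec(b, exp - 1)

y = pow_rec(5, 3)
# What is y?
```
Call trace:
pow_rec(b=5, exp=3)
  pow_rec(b=5, exp=2)
    pow_rec(b=5, exp=1)
      pow_rec(b=5, exp=0)
      -> return 1
    -> return 5
  -> return 25
-> return 125

Final answer: 125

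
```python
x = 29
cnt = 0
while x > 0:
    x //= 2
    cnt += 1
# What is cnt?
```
Trace:
  x=29
  x=29, cnt=0
  x=14, cnt=1
  x=7, cnt=2
  x=3, cnt=3
  x=1, cnt=4
  x=0, cnt=5

Final answer: 5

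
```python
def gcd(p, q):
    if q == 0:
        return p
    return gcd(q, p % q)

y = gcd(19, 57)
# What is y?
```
Call trace:
gcd(p=19, q=57)
  gcd(p=57, q=19)
    gcd(p=19, q=0)
    -> return 19
  -> return 19
-> return 19

Final answer: 19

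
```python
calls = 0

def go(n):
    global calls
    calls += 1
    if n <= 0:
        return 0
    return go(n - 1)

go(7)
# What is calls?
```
Call trace:
go(n=7)
  go(n=6)
    go(n=5)
      go(n=4)
        go(n=3)
          go(n=2)
            go(n=1)
              go(n=0)
              -> return 0
            -> return 0
          -> return 0
        -> return 0
      -> return 0
    -> return 0
  -> return 0
-> return 0

calls is incremented once per call. go is entered once for each n = 7, 6, 5, 4, 3, 2, 1, 0 (the n <= 0 call returns without recursing), i.e. 7 + 1 calls.
calls = 8

Final answer: 8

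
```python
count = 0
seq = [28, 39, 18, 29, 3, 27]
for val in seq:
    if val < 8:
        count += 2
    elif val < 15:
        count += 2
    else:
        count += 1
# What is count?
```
Trace:
  count=0
  count=1, val=28
  count=2, val=39
  count=3, val=18
  count=4, val=29
  count=6, val=3
  count=7, val=27

Final answer: 7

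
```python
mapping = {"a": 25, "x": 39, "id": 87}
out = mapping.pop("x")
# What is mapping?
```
Trace:
  mapping={'a': 25, 'x': 39, 'id': 87}
  mapping={'a': 25, 'id': 87}, out=39

Final answer: {'a': 25, 'id': 87}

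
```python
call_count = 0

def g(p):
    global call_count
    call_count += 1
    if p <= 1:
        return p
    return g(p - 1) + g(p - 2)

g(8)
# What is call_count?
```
Call trace (a repeated sub-call is expanded the first time; later identical calls just restate its return value):
g(p=8)
  g(p=7)
    g(p=6)
      g(p=5)
        g(p=4)
          g(p=3)
            g(p=2)
              g(p=1)
              -> return 1
              g(p=0)
              -> return 0
            -> return 1
            g(p=1)
            -> return 1
          -> return 2
          g(p=2) -> return 1  (same call as traced above)
        -> return 3
        g(p=3) -> return 2  (same call as traced above)
      -> return 5
      g(p=4) -> return 3  (same call as traced above)
    -> return 8
    g(p=5) -> return 5  (same call as traced above)
  -> return 13
  g(p=6) -> return 8  (same call as traced above)
-> return 21

call_count is incremented once per call, so count the calls in each subtree. Let C(p) = number of calls made by g(p).
C(0) = C(1) = 1 (base case, no recursion); C(p) = 1 + C(p - 1) + C(p - 2) otherwise.
C(2) = 1 + C(1) + C(0) = 1 + 1 + 1 = 3
C(3) = 1 + C(2) + C(1) = 1 + 3 + 1 = 5
C(4) = 1 + C(3) + C(2) = 1 + 5 + 3 = 9
C(5) = 1 + C(4) + C(3) = 1 + 9 + 5 = 15
C(6) = 1 + C(5) + C(4) = 1 + 15 + 9 = 25
C(7) = 1 + C(6) + C(5) = 1 + 25 + 15 = 41
C(8) = 1 + C(7) + C(6) = 1 + 41 + 25 = 67
call_count = C(8) = 67

Final answer: 67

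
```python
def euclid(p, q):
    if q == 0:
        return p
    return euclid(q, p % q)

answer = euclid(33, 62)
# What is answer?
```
Call trace:
euclid(p=33, q=62)
  euclid(p=62, q=33)
    euclid(p=33, q=29)
      euclid(p=29, q=4)
        euclid(p=4, q=1)
          euclid(p=1, q=0)
          -> return 1
        -> return 1
      -> return 1
    -> return 1
  -> return 1
-> return 1

Final answer: 1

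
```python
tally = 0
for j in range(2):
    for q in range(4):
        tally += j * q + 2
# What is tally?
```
Trace:
  tally=0
  tally=2, j=0, q=0
  tally=4, j=0, q=1
  tally=6, j=0, q=2
  tally=8, j=0, q=3
  tally=10, j=1, q=0
  tally=13, j=1, q=1
  tally=17, j=1, q=2
  tally=22, j=1, q=3

Final answer: 22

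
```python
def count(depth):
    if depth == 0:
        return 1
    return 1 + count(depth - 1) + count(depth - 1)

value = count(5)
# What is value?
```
Call trace (a repeated sub-call is expanded the first time; later identical calls just restate its return value):
count(depth=5)
  count(depth=4)
    count(depth=3)
      count(depth=2)
        count(depth=1)
          count(depth=0)
          -> return 1
          count(depth=0)
          -> return 1
        -> return 3
        count(depth=1) -> return 3  (same call as traced above)
      -> return 7
      count(depth=2) -> return 7  (same call as traced above)
    -> return 15
    count(depth=3) -> return 15  (same call as traced above)
  -> return 31
  count(depth=4) -> return 31  (same call as traced above)
-> return 63

Final answer: 63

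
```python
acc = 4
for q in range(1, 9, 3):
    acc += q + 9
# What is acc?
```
Trace:
  acc=4
  acc=14, q=1
  acc=27, q=4
  acc=43, q=7

Final answer: 43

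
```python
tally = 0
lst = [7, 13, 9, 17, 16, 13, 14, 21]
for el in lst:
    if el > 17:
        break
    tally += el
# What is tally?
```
Trace:
  tally=0
  tally=7, el=7
  tally=20, el=13
  tally=29, el=9
  tally=46, el=17
  tally=62, el=16
  tally=75, el=13
  tally=89, el=14
  tally=89, el=21

Final answer: 89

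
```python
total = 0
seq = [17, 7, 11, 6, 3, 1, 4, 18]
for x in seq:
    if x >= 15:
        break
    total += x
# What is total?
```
Trace:
  total=0
  total=0, x=17

Final answer: 0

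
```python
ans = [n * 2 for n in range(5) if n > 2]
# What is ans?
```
Trace:
  n=0
  n=1
  n=2
  n=3
  n=4
  ans=[6, 8]

Final answer: [6, 8]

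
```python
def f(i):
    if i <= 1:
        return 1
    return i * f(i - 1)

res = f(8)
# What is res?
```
Call trace:
f(i=8)
  f(i=7)
    f(i=6)
      f(i=5)
        f(i=4)
          f(i=3)
            f(i=2)
              f(i=1)
              -> return 1
            -> return 2
          -> return 6
        -> return 24
      -> return 120
    -> return 720
  -> return 5040
-> return 40320

Final answer: 40320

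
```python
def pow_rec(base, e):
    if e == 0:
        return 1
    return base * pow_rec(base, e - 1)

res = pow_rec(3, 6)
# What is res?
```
Call trace:
pow_rec(base=3, e=6)
  pow_rec(base=3, e=5)
    pow_rec(base=3, e=4)
      pow_rec(base=3, e=3)
        pow_rec(base=3, e=2)
          pow_rec(base=3, e=1)
            pow_rec(base=3, e=0)
            -> return 1
          -> return 3
        -> return 9
      -> return 27
    -> return 81
  -> return 243
-> return 729

Final answer: 729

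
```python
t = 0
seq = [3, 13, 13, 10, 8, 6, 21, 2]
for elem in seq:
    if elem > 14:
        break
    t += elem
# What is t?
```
Trace:
  t=0
  t=3, elem=3
  t=16, elem=13
  t=29, elem=13
  t=39, elem=10
  t=47, elem=8
  t=53, elem=6
  t=53, elem=21

Final answer: 53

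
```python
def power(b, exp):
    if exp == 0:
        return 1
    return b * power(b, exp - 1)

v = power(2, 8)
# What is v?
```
Call trace:
power(b=2, exp=8)
  power(b=2, exp=7)
    power(b=2, exp=6)
      power(b=2, exp=5)
        power(b=2, exp=4)
          power(b=2, exp=3)
            power(b=2, exp=2)
              power(b=2, exp=1)
                power(b=2, exp=0)
                -> return 1
              -> return 2
            -> return 4
          -> return 8
        -> return 16
      -> return 32
    -> return 64
  -> return 128
-> return 256

Final answer: 256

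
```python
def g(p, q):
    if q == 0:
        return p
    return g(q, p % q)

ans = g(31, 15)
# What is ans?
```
Call trace:
g(p=31, q=15)
  g(p=15, q=1)
    g(p=1, q=0)
    -> return 1
  -> return 1
-> return 1

Final answer: 1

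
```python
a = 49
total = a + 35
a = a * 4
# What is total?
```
Trace:
  a=49
  a=49, total=84
  a=196, total=84

Final answer: 84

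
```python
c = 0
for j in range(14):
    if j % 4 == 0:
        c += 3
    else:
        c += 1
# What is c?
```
Trace:
  c=0
  c=3, j=0
  c=4, j=1
  c=5, j=2
  c=6, j=3
  c=9, j=4
  c=10, j=5
  c=11, j=6
  c=12, j=7
  c=15, j=8
  c=16, j=9
  c=17, j=10
  c=18, j=11
  c=21, j=12
  c=22, j=13

Final answer: 22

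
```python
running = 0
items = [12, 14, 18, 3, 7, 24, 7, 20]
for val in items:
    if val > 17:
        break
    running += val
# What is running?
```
Trace:
  running=0
  running=12, val=12
  running=26, val=14
  running=26, val=18

Final answer: 26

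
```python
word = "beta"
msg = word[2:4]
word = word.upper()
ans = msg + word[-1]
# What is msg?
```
Trace:
  word='beta'
  word='beta', msg='ta'
  word='BETA', msg='ta'
  word='BETA', msg='ta', ans='taA'

Final answer: 'ta'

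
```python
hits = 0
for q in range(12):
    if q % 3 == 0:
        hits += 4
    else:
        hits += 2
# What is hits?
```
Trace:
  hits=0
  hits=4, q=0
  hits=6, q=1
  hits=8, q=2
  hits=12, q=3
  hits=14, q=4
  hits=16, q=5
  hits=20, q=6
  hits=22, q=7
  hits=24, q=8
  hits=28, q=9
  hits=30, q=10
  hits=32, q=11

Final answer: 32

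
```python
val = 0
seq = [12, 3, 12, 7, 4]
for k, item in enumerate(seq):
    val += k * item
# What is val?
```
Trace:
  val=0
  val=0, k=0, item=12
  val=3, k=1, item=3
  val=27, k=2, item=12
  val=48, k=3, item=7
  val=64, k=4, item=4

Final answer: 64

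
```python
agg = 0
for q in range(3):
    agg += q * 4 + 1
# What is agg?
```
Trace:
  agg=0
  agg=1, q=0
  agg=6, q=1
  agg=15, q=2

Final answer: 15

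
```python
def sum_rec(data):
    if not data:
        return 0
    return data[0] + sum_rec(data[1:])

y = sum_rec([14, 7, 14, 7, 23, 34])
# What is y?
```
Call trace:
sum_rec(data=[14, 7, 14, 7, 23, 34])
  sum_rec(data=[7, 14, 7, 23, 34])
    sum_rec(data=[14, 7, 23, 34])
      sum_rec(data=[7, 23, 34])
        sum_rec(data=[23, 34])
          sum_rec(data=[34])
            sum_rec(data=[])
            -> return 0
          -> return 34
        -> return 57
      -> return 64
    -> return 78
  -> return 85
-> return 99

Final answer: 99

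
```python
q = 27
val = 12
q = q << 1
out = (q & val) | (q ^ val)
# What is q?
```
Trace:
  q=27
  q=27, val=12
  q=54, val=12
  q=54, val=12, out=62

Final answer: 54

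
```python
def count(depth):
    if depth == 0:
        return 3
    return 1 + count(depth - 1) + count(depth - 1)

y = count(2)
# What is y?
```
Call trace (a repeated sub-call is expanded the first time; later identical calls just restate its return value):
count(depth=2)
  count(depth=1)
    count(depth=0)
    -> return 3
    count(depth=0)
    -> return 3
  -> return 7
  count(depth=1) -> return 7  (same call as traced above)
-> return 15

Final answer: 15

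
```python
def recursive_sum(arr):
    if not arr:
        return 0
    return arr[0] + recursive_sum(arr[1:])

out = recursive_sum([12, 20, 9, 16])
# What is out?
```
Call trace:
recursive_sum(arr=[12, 20, 9, 16])
  recursive_sum(arr=[20, 9, 16])
    recursive_sum(arr=[9, 16])
      recursive_sum(arr=[16])
        recursive_sum(arr=[])
        -> return 0
      -> return 16
    -> return 25
  -> return 45
-> return 57

Final answer: 57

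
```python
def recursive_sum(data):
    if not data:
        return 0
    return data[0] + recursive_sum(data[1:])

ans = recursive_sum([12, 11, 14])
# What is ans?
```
Call trace:
recursive_sum(data=[12, 11, 14])
  recursive_sum(data=[11, 14])
    recursive_sum(data=[14])
      recursive_sum(data=[])
      -> return 0
    -> return 14
  -> return 25
-> return 37

Final answer: 37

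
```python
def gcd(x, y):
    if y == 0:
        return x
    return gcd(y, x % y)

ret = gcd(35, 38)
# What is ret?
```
Call trace:
gcd(x=35, y=38)
  gcd(x=38, y=35)
    gcd(x=35, y=3)
      gcd(x=3, y=2)
        gcd(x=2, y=1)
          gcd(x=1, y=0)
          -> return 1
        -> return 1
      -> return 1
    -> return 1
  -> return 1
-> return 1

Final answer: 1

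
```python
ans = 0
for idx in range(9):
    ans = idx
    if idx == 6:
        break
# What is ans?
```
Trace:
  ans=0
  ans=0, idx=0
  ans=1, idx=1
  ans=2, idx=2
  ans=3, idx=3
  ans=4, idx=4
  ans=5, idx=5
  ans=6, idx=6

Final answer: 6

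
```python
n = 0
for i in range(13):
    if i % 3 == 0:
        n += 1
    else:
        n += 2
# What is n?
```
Trace:
  n=0
  n=1, i=0
  n=3, i=1
  n=5, i=2
  n=6, i=3
  n=8, i=4
  n=10, i=5
  n=11, i=6
  n=13, i=7
  n=15, i=8
  n=16, i=9
  n=18, i=10
  n=20, i=11
  n=21, i=12

Final answer: 21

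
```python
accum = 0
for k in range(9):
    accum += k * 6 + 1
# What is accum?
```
Trace:
  accum=0
  accum=1, k=0
  accum=8, k=1
  accum=21, k=2
  accum=40, k=3
  accum=65, k=4
  accum=96, k=5
  accum=133, k=6
  accum=176, k=7
  accum=225, k=8

Final answer: 225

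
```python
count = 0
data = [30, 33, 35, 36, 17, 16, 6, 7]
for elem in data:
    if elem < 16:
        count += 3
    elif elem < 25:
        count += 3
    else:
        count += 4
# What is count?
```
Trace:
  count=0
  count=4, elem=30
  count=8, elem=33
  count=12, elem=35
  count=16, elem=36
  count=19, elem=17
  count=22, elem=16
  count=25, elem=6
  count=28, elem=7

Final answer: 28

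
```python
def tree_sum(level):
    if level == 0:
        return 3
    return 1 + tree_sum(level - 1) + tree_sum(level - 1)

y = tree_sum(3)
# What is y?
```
Call trace (a repeated sub-call is expanded the first time; later identical calls just restate its return value):
tree_sum(level=3)
  tree_sum(level=2)
    tree_sum(level=1)
      tree_sum(level=0)
      -> return 3
      tree_sum(level=0)
      -> return 3
    -> return 7
    tree_sum(level=1) -> return 7  (same call as traced above)
  -> return 15
  tree_sum(level=2) -> return 15  (same call as traced above)
-> return 31

Final answer: 31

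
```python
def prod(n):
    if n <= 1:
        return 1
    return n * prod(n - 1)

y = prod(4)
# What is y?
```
Call trace:
prod(n=4)
  prod(n=3)
    prod(n=2)
      prod(n=1)
      -> return 1
    -> return 2
  -> return 6
-> return 24

Final answer: 24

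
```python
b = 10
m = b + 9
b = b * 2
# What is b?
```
Trace:
  b=10
  b=10, m=19
  b=20, m=19

Final answer: 20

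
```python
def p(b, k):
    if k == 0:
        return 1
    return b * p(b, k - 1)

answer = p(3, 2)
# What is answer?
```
Call trace:
p(b=3, k=2)
  p(b=3, k=1)
    p(b=3, k=0)
    -> return 1
  -> return 3
-> return 9

Final answer: 9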